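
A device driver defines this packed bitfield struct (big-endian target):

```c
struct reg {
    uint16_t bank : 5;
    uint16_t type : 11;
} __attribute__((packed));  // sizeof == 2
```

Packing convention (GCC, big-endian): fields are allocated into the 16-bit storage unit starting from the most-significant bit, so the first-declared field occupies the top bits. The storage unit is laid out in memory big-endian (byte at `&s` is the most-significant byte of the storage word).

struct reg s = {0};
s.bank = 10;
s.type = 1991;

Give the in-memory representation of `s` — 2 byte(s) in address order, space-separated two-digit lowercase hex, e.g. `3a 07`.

57 c7

bank:5 = 10 → 0xa << 11 → word 0x5000
type:11 = 1991 → 0x7c7 << 0 → word 0x57c7
word = 0x57c7 → big-endian bytes:
  [0]=0x57  [1]=0xc7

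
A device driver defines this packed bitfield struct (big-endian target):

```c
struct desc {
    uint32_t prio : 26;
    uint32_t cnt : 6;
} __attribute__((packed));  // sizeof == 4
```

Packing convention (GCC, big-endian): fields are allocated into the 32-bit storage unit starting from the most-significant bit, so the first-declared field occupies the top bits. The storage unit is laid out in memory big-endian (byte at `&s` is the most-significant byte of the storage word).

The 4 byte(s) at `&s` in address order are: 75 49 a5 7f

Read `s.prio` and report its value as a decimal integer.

30746261

[0]=0x75 [1]=0x49 [2]=0xa5 [3]=0x7f (big-endian) → word 0x7549a57f
prio [6+:26] = (word>>6) & 0x3ffffff = 30746261  ←
cnt [0+:6] = (word>>0) & 0x3f = 63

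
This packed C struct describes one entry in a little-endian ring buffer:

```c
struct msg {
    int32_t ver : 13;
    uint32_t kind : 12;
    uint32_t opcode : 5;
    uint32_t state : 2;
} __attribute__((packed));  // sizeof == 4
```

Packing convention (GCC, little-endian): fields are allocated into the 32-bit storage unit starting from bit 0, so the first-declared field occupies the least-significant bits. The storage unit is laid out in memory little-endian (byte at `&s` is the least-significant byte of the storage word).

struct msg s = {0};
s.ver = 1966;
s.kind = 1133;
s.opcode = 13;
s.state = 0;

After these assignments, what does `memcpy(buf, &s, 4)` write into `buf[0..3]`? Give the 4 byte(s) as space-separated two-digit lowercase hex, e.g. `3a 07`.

[0+:13] ver=1966 & 0x1fff = 0x7ae; word=0x000007ae
[13+:12] kind=1133 & 0xfff = 0x46d; word=0x008da7ae
[25+:5] opcode=13 & 0x1f = 0xd; word=0x1a8da7ae
[30+:2] state=0 & 0x3 = 0x0; word=0x1a8da7ae
word = 0x1a8da7ae → little-endian bytes:
  [0]=0xae  [1]=0xa7  [2]=0x8d  [3]=0x1a

ae a7 8d 1a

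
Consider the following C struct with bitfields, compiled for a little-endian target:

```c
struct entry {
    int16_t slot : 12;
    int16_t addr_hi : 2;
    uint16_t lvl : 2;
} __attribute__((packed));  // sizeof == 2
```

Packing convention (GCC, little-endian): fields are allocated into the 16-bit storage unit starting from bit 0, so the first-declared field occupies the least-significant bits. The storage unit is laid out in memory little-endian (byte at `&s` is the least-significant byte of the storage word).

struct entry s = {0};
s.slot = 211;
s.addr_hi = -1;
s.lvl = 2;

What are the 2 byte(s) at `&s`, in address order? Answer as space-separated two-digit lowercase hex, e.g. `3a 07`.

[0+:12] slot=211 & 0xfff = 0xd3; word=0x00d3
[12+:2] addr_hi=-1 & 0x3 = 0x3; word=0x30d3
[14+:2] lvl=2 & 0x3 = 0x2; word=0xb0d3
word = 0xb0d3 → little-endian bytes:
  [0]=0xd3  [1]=0xb0

d3 b0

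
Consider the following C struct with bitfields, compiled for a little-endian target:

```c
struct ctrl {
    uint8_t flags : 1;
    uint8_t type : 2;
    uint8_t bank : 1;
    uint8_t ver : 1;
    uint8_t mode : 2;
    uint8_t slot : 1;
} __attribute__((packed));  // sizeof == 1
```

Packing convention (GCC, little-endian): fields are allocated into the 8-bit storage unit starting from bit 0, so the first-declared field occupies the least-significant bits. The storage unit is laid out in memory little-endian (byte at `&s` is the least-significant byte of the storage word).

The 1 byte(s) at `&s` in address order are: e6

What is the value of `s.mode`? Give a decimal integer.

3

[0]=0xe6 (little-endian) → word 0xe6
flags [0+:1] = (word>>0) & 0x1 = 0
type [1+:2] = (word>>1) & 0x3 = 3
bank [3+:1] = (word>>3) & 0x1 = 0
ver [4+:1] = (word>>4) & 0x1 = 0
mode [5+:2] = (word>>5) & 0x3 = 3  ←
slot [7+:1] = (word>>7) & 0x1 = 1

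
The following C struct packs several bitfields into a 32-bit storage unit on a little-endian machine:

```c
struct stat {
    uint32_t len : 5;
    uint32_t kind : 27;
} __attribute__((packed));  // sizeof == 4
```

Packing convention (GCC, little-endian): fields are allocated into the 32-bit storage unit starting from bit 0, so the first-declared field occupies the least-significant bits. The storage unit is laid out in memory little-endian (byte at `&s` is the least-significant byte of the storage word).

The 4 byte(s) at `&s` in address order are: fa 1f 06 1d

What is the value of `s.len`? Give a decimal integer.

[0]=0xfa [1]=0x1f [2]=0x06 [3]=0x1d (little-endian) → word 0x1d061ffa
len [0+:5] = (word>>0) & 0x1f = 26  ←
kind [5+:27] = (word>>5) & 0x7ffffff = 15216895

26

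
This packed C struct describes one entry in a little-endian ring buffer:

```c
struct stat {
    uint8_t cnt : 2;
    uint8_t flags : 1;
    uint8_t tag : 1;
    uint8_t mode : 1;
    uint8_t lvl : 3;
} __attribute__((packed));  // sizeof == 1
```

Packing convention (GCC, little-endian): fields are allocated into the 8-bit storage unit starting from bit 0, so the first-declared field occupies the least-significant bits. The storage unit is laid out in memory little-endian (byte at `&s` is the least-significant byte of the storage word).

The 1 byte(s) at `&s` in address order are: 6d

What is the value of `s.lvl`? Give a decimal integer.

3

[0]=0x6d (little-endian) → word 0x6d
cnt:2 @ bit 0 → (0x6d>>0)&0x3 = 0x1
flags:1 @ bit 2 → (0x6d>>2)&0x1 = 0x1
tag:1 @ bit 3 → (0x6d>>3)&0x1 = 0x1
mode:1 @ bit 4 → (0x6d>>4)&0x1 = 0x0
lvl:3 @ bit 5 → (0x6d>>5)&0x7 = 0x3  ←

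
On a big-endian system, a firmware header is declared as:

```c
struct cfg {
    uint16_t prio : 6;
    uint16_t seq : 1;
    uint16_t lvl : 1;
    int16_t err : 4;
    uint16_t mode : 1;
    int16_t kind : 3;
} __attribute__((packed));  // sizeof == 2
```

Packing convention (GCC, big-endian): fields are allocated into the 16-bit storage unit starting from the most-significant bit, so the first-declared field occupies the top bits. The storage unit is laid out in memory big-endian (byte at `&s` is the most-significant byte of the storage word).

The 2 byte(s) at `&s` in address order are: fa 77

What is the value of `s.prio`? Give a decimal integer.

62

[0]=0xfa [1]=0x77 (big-endian) → word 0xfa77
prio [10+:6] = (word>>10) & 0x3f = 62  ←
seq [9+:1] = (word>>9) & 0x1 = 1
lvl [8+:1] = (word>>8) & 0x1 = 0
err [4+:4] = (word>>4) & 0xf = 7
mode [3+:1] = (word>>3) & 0x1 = 0
kind [0+:3] = (word>>0) & 0x7 = 7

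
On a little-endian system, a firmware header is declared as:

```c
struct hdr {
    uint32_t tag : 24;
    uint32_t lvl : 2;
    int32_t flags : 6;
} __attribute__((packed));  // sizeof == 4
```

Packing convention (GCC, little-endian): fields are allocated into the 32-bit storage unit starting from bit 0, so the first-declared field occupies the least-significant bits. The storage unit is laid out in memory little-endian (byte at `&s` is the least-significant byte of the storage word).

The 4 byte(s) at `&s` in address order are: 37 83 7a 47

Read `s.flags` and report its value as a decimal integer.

17

[0]=0x37 [1]=0x83 [2]=0x7a [3]=0x47 (little-endian) → word 0x477a8337
tag [0+:24] = (word>>0) & 0xffffff = 8028983
lvl [24+:2] = (word>>24) & 0x3 = 3
flags [26+:6] = (word>>26) & 0x3f = 17  ←
flags signed 6b, MSB=0: value = 17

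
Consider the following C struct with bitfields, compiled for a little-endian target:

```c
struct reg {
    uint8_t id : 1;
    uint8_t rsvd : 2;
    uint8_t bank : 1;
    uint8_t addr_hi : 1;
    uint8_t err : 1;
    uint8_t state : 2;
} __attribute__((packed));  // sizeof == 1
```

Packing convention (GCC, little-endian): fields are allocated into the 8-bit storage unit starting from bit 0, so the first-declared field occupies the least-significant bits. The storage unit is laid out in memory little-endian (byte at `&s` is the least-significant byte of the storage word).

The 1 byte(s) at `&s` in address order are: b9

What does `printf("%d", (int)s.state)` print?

2

[0]=0xb9 (little-endian) → word 0xb9
id [0+:1] = (word>>0) & 0x1 = 1
rsvd [1+:2] = (word>>1) & 0x3 = 0
bank [3+:1] = (word>>3) & 0x1 = 1
addr_hi [4+:1] = (word>>4) & 0x1 = 1
err [5+:1] = (word>>5) & 0x1 = 1
state [6+:2] = (word>>6) & 0x3 = 2  ←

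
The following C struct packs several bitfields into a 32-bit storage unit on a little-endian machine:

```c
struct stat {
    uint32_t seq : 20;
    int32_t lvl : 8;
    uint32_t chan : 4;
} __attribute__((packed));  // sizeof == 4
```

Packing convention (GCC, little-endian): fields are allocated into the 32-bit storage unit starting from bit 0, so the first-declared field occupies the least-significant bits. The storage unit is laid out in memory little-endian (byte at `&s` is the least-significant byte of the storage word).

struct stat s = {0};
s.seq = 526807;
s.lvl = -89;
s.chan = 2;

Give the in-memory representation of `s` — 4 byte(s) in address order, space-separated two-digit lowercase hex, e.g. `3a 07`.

d7 09 78 2a

seq:20 = 526807 → 0x809d7 << 0 → word 0x000809d7
lvl:8 = -89 → 0xa7 << 20 → word 0x0a7809d7
chan:4 = 2 → 0x2 << 28 → word 0x2a7809d7
word = 0x2a7809d7 → little-endian bytes:
  [0]=0xd7  [1]=0x09  [2]=0x78  [3]=0x2a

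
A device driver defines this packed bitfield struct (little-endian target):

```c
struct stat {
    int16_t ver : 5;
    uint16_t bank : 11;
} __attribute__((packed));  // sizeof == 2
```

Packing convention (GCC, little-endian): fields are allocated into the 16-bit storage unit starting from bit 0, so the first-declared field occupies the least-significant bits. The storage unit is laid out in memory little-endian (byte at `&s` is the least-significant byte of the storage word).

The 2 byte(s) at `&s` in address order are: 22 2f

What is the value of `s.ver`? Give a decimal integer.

2

[0]=0x22 [1]=0x2f (little-endian) → word 0x2f22
ver:5 @ bit 0 → (0x2f22>>0)&0x1f = 0x2  ←
bank:11 @ bit 5 → (0x2f22>>5)&0x7ff = 0x179
ver signed 5b, MSB=0: value = 2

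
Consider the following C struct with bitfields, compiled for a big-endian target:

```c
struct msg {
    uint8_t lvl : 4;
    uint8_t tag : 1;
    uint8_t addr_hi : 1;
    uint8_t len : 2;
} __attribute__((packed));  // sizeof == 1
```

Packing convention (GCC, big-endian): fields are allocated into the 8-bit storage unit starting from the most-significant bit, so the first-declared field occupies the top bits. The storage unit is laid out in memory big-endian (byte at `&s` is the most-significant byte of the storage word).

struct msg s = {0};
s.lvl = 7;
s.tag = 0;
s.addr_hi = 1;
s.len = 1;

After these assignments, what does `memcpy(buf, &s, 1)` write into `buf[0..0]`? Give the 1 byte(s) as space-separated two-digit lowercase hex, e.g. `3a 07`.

[4+:4] lvl=7 & 0xf = 0x7; word=0x70
[3+:1] tag=0 & 0x1 = 0x0; word=0x70
[2+:1] addr_hi=1 & 0x1 = 0x1; word=0x74
[0+:2] len=1 & 0x3 = 0x1; word=0x75
word = 0x75 → big-endian bytes:
  [0]=0x75

75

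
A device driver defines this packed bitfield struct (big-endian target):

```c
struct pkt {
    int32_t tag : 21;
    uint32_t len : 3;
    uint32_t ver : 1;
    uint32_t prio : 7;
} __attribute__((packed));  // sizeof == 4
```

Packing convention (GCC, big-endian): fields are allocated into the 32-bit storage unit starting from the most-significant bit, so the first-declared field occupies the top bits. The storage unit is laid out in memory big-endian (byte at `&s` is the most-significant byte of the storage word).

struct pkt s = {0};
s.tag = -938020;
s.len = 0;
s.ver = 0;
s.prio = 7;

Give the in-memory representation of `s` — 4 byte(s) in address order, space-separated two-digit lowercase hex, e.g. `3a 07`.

tag (21b) val=-938020 bits=0x11afdc at bit 11: 0x8d7ee000
len (3b) val=0 bits=0x0 at bit 8: 0x8d7ee000
ver (1b) val=0 bits=0x0 at bit 7: 0x8d7ee000
prio (7b) val=7 bits=0x7 at bit 0: 0x8d7ee007
word = 0x8d7ee007 → big-endian bytes:
  [0]=0x8d  [1]=0x7e  [2]=0xe0  [3]=0x07

8d 7e e0 07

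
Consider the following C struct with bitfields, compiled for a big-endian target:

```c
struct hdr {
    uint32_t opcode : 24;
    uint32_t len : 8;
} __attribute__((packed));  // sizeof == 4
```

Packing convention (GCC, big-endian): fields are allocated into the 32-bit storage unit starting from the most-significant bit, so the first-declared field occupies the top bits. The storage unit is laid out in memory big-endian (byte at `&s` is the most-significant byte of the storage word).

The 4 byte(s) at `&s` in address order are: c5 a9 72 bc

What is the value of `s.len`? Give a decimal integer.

188

[0]=0xc5 [1]=0xa9 [2]=0x72 [3]=0xbc (big-endian) → word 0xc5a972bc
opcode:24 @ bit 8 → (0xc5a972bc>>8)&0xffffff = 0xc5a972
len:8 @ bit 0 → (0xc5a972bc>>0)&0xff = 0xbc  ←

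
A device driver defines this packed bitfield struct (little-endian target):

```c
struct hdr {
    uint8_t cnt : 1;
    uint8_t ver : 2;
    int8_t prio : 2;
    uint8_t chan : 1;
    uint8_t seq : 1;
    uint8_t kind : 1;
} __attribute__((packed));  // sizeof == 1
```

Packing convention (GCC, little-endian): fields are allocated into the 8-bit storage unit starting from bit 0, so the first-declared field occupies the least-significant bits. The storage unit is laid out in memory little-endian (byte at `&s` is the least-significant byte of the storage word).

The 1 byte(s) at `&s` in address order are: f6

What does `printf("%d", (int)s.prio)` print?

[0]=0xf6 (little-endian) → word 0xf6
cnt [0+:1] = (word>>0) & 0x1 = 0
ver [1+:2] = (word>>1) & 0x3 = 3
prio [3+:2] = (word>>3) & 0x3 = 2  ←
chan [5+:1] = (word>>5) & 0x1 = 1
seq [6+:1] = (word>>6) & 0x1 = 1
kind [7+:1] = (word>>7) & 0x1 = 1
prio signed 2b, MSB=1: 2 - 4 = -2

-2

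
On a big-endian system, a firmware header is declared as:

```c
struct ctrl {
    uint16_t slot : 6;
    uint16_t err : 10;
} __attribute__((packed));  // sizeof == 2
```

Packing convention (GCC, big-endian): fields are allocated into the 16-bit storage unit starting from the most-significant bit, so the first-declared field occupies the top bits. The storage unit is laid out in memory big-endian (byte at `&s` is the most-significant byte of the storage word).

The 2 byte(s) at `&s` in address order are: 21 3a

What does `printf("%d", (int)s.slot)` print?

8

[0]=0x21 [1]=0x3a (big-endian) → word 0x213a
slot [10+:6] = (word>>10) & 0x3f = 8  ←
err [0+:10] = (word>>0) & 0x3ff = 314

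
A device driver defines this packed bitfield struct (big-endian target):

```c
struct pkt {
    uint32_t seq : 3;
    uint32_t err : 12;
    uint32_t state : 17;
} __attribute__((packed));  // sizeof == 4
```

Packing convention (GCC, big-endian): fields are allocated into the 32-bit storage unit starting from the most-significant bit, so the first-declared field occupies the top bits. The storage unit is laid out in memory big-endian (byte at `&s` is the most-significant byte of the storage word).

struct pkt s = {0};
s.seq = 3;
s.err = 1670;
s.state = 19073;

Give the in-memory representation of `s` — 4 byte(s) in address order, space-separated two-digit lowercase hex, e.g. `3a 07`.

seq (3b) val=3 bits=0x3 at bit 29: 0x60000000
err (12b) val=1670 bits=0x686 at bit 17: 0x6d0c0000
state (17b) val=19073 bits=0x4a81 at bit 0: 0x6d0c4a81
word = 0x6d0c4a81 → big-endian bytes:
  [0]=0x6d  [1]=0x0c  [2]=0x4a  [3]=0x81

6d 0c 4a 81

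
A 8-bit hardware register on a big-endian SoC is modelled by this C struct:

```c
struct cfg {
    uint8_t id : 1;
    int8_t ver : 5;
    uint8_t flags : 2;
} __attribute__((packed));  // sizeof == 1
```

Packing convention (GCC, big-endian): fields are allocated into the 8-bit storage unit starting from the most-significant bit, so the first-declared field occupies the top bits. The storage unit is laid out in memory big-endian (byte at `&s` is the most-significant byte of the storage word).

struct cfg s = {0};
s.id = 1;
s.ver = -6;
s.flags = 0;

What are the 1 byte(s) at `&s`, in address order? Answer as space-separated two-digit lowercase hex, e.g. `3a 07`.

id:1 = 1 → 0x1 << 7 → word 0x80
ver:5 = -6 → 0x1a << 2 → word 0xe8
flags:2 = 0 → 0x0 << 0 → word 0xe8
word = 0xe8 → big-endian bytes:
  [0]=0xe8

e8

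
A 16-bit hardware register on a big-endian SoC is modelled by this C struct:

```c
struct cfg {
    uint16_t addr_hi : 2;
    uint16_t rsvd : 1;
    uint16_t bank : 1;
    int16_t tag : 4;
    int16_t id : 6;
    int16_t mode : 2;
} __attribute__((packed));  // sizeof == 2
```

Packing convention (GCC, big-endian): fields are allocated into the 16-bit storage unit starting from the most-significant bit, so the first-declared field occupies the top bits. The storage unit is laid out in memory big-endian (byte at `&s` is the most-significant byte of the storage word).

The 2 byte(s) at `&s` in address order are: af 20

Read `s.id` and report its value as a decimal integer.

8

[0]=0xaf [1]=0x20 (big-endian) → word 0xaf20
addr_hi [14+:2] = (word>>14) & 0x3 = 2
rsvd [13+:1] = (word>>13) & 0x1 = 1
bank [12+:1] = (word>>12) & 0x1 = 0
tag [8+:4] = (word>>8) & 0xf = 15
id [2+:6] = (word>>2) & 0x3f = 8  ←
mode [0+:2] = (word>>0) & 0x3 = 0
id signed 6b, MSB=0: value = 8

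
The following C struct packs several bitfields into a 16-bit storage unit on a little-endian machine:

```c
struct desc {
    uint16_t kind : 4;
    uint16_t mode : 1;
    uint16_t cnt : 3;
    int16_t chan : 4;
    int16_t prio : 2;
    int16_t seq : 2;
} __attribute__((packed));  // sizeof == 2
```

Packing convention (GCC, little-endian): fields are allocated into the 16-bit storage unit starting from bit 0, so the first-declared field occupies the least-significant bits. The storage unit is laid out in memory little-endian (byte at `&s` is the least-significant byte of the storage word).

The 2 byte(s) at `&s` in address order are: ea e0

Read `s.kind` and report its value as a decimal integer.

[0]=0xea [1]=0xe0 (little-endian) → word 0xe0ea
kind [0+:4] = (word>>0) & 0xf = 10  ←
mode [4+:1] = (word>>4) & 0x1 = 0
cnt [5+:3] = (word>>5) & 0x7 = 7
chan [8+:4] = (word>>8) & 0xf = 0
prio [12+:2] = (word>>12) & 0x3 = 2
seq [14+:2] = (word>>14) & 0x3 = 3

10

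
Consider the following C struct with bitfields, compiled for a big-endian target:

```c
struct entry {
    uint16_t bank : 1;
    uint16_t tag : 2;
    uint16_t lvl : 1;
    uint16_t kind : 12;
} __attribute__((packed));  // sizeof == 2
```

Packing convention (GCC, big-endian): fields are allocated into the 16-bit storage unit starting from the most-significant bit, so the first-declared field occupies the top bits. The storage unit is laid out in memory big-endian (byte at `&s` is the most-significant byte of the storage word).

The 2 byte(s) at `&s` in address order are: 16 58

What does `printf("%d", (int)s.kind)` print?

[0]=0x16 [1]=0x58 (big-endian) → word 0x1658
bank [15+:1] = (word>>15) & 0x1 = 0
tag [13+:2] = (word>>13) & 0x3 = 0
lvl [12+:1] = (word>>12) & 0x1 = 1
kind [0+:12] = (word>>0) & 0xfff = 1624  ←

1624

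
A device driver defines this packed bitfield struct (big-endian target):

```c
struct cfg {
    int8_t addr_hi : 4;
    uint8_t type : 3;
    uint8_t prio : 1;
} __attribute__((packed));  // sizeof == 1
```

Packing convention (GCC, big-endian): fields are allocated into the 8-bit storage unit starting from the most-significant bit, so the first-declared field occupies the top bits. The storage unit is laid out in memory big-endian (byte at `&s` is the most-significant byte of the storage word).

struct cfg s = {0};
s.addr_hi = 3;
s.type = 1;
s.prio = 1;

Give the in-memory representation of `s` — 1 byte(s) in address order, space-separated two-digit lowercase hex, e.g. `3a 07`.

33

addr_hi:4 = 3 → 0x3 << 4 → word 0x30
type:3 = 1 → 0x1 << 1 → word 0x32
prio:1 = 1 → 0x1 << 0 → word 0x33
word = 0x33 → big-endian bytes:
  [0]=0x33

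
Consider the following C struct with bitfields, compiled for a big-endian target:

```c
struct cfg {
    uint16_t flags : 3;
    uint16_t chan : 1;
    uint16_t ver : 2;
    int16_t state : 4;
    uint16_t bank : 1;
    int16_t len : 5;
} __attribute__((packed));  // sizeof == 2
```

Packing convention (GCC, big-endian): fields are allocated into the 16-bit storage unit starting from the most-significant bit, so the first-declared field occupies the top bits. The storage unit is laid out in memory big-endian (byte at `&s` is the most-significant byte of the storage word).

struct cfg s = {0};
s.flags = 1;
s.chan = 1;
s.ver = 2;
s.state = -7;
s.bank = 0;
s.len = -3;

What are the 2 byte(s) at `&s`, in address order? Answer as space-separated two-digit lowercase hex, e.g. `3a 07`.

flags:3 = 1 → 0x1 << 13 → word 0x2000
chan:1 = 1 → 0x1 << 12 → word 0x3000
ver:2 = 2 → 0x2 << 10 → word 0x3800
state:4 = -7 → 0x9 << 6 → word 0x3a40
bank:1 = 0 → 0x0 << 5 → word 0x3a40
len:5 = -3 → 0x1d << 0 → word 0x3a5d
word = 0x3a5d → big-endian bytes:
  [0]=0x3a  [1]=0x5d

3a 5d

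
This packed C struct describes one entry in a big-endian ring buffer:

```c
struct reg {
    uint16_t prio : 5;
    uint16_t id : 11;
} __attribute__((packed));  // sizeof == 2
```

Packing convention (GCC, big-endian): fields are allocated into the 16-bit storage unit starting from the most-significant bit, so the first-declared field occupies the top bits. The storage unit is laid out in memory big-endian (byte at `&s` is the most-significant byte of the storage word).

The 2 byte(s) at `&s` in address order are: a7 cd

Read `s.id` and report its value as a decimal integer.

1997

[0]=0xa7 [1]=0xcd (big-endian) → word 0xa7cd
prio [11+:5] = (word>>11) & 0x1f = 20
id [0+:11] = (word>>0) & 0x7ff = 1997  ←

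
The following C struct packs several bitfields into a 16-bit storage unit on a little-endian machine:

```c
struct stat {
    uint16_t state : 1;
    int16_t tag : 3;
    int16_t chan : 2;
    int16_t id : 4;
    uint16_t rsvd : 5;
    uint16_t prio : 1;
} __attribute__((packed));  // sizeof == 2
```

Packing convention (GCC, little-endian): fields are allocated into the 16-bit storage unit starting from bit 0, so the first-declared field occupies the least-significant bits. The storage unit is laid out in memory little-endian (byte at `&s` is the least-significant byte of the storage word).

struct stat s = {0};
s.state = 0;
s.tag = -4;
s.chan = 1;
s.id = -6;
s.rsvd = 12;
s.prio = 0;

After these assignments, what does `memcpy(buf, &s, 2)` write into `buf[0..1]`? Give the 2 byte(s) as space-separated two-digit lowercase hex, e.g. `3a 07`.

state:1 = 0 → 0x0 << 0 → word 0x0000
tag:3 = -4 → 0x4 << 1 → word 0x0008
chan:2 = 1 → 0x1 << 4 → word 0x0018
id:4 = -6 → 0xa << 6 → word 0x0298
rsvd:5 = 12 → 0xc << 10 → word 0x3298
prio:1 = 0 → 0x0 << 15 → word 0x3298
word = 0x3298 → little-endian bytes:
  [0]=0x98  [1]=0x32

98 32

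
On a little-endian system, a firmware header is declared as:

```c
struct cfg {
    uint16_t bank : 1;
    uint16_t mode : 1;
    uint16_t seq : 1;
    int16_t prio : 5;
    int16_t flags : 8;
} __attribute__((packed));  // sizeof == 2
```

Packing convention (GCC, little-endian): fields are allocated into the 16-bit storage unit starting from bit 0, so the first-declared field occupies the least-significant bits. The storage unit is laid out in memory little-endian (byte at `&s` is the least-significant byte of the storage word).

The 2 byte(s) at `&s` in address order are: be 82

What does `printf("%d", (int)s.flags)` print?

-126

[0]=0xbe [1]=0x82 (little-endian) → word 0x82be
bank:1 @ bit 0 → (0x82be>>0)&0x1 = 0x0
mode:1 @ bit 1 → (0x82be>>1)&0x1 = 0x1
seq:1 @ bit 2 → (0x82be>>2)&0x1 = 0x1
prio:5 @ bit 3 → (0x82be>>3)&0x1f = 0x17
flags:8 @ bit 8 → (0x82be>>8)&0xff = 0x82  ←
flags signed 8b, MSB=1: 130 - 256 = -126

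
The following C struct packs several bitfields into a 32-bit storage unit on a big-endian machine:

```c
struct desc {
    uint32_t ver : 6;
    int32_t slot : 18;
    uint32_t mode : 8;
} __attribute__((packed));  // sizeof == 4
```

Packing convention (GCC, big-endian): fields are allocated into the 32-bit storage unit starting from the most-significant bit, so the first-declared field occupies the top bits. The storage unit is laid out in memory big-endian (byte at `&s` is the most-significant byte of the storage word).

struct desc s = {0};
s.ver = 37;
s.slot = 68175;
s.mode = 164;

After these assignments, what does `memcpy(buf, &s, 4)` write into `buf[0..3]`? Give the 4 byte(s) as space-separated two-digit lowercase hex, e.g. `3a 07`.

95 0a 4f a4

[26+:6] ver=37 & 0x3f = 0x25; word=0x94000000
[8+:18] slot=68175 & 0x3ffff = 0x10a4f; word=0x950a4f00
[0+:8] mode=164 & 0xff = 0xa4; word=0x950a4fa4
word = 0x950a4fa4 → big-endian bytes:
  [0]=0x95  [1]=0x0a  [2]=0x4f  [3]=0xa4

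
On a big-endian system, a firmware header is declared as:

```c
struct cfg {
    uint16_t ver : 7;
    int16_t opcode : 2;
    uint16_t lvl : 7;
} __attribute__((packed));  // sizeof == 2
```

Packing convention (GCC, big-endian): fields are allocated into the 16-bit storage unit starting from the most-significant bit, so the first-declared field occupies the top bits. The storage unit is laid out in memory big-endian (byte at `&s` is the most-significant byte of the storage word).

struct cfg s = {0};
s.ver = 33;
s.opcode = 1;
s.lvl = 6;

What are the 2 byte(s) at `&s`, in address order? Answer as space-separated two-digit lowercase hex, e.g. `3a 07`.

ver (7b) val=33 bits=0x21 at bit 9: 0x4200
opcode (2b) val=1 bits=0x1 at bit 7: 0x4280
lvl (7b) val=6 bits=0x6 at bit 0: 0x4286
word = 0x4286 → big-endian bytes:
  [0]=0x42  [1]=0x86

42 86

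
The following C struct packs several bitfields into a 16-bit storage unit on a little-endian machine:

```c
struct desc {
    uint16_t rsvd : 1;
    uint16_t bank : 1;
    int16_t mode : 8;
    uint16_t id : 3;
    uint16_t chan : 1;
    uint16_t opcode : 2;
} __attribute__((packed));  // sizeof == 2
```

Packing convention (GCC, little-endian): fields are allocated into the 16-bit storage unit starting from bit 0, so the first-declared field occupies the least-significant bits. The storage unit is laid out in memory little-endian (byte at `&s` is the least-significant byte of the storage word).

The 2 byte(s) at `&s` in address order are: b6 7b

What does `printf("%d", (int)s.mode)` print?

[0]=0xb6 [1]=0x7b (little-endian) → word 0x7bb6
rsvd:1 @ bit 0 → (0x7bb6>>0)&0x1 = 0x0
bank:1 @ bit 1 → (0x7bb6>>1)&0x1 = 0x1
mode:8 @ bit 2 → (0x7bb6>>2)&0xff = 0xed  ←
id:3 @ bit 10 → (0x7bb6>>10)&0x7 = 0x6
chan:1 @ bit 13 → (0x7bb6>>13)&0x1 = 0x1
opcode:2 @ bit 14 → (0x7bb6>>14)&0x3 = 0x1
mode signed 8b, MSB=1: 237 - 256 = -19

-19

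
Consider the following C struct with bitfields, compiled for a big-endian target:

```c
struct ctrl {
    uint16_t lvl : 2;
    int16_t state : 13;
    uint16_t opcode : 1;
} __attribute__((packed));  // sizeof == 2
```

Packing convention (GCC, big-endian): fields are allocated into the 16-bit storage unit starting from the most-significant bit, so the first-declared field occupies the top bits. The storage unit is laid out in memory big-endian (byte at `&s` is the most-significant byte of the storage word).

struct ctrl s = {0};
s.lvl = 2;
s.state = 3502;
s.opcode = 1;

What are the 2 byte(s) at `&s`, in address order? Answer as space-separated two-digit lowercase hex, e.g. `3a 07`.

lvl:2 = 2 → 0x2 << 14 → word 0x8000
state:13 = 3502 → 0xdae << 1 → word 0x9b5c
opcode:1 = 1 → 0x1 << 0 → word 0x9b5d
word = 0x9b5d → big-endian bytes:
  [0]=0x9b  [1]=0x5d

9b 5d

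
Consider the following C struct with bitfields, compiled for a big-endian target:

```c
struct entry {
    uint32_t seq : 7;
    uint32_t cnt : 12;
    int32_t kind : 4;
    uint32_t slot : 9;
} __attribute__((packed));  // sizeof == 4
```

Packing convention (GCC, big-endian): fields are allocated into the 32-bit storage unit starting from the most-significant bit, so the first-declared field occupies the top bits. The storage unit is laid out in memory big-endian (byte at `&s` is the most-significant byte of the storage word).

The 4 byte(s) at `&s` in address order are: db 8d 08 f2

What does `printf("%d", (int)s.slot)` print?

[0]=0xdb [1]=0x8d [2]=0x08 [3]=0xf2 (big-endian) → word 0xdb8d08f2
seq:7 @ bit 25 → (0xdb8d08f2>>25)&0x7f = 0x6d
cnt:12 @ bit 13 → (0xdb8d08f2>>13)&0xfff = 0xc68
kind:4 @ bit 9 → (0xdb8d08f2>>9)&0xf = 0x4
slot:9 @ bit 0 → (0xdb8d08f2>>0)&0x1ff = 0xf2  ←

242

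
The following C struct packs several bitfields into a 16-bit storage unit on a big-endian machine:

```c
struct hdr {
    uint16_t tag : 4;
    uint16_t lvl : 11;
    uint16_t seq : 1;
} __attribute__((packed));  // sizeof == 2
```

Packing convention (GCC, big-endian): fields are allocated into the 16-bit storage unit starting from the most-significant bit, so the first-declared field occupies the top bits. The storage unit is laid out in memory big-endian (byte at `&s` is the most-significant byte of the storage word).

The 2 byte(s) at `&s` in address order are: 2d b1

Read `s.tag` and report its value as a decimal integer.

[0]=0x2d [1]=0xb1 (big-endian) → word 0x2db1
tag:4 @ bit 12 → (0x2db1>>12)&0xf = 0x2  ←
lvl:11 @ bit 1 → (0x2db1>>1)&0x7ff = 0x6d8
seq:1 @ bit 0 → (0x2db1>>0)&0x1 = 0x1

2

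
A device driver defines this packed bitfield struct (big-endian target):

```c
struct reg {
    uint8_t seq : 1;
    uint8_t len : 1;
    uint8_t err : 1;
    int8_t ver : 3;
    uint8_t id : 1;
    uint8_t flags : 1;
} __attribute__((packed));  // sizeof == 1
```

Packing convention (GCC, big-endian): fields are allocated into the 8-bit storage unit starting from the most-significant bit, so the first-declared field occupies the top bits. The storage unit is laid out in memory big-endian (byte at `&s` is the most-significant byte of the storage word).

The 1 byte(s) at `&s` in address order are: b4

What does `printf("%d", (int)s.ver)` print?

[0]=0xb4 (big-endian) → word 0xb4
seq:1 @ bit 7 → (0xb4>>7)&0x1 = 0x1
len:1 @ bit 6 → (0xb4>>6)&0x1 = 0x0
err:1 @ bit 5 → (0xb4>>5)&0x1 = 0x1
ver:3 @ bit 2 → (0xb4>>2)&0x7 = 0x5  ←
id:1 @ bit 1 → (0xb4>>1)&0x1 = 0x0
flags:1 @ bit 0 → (0xb4>>0)&0x1 = 0x0
ver signed 3b, MSB=1: 5 - 8 = -3

-3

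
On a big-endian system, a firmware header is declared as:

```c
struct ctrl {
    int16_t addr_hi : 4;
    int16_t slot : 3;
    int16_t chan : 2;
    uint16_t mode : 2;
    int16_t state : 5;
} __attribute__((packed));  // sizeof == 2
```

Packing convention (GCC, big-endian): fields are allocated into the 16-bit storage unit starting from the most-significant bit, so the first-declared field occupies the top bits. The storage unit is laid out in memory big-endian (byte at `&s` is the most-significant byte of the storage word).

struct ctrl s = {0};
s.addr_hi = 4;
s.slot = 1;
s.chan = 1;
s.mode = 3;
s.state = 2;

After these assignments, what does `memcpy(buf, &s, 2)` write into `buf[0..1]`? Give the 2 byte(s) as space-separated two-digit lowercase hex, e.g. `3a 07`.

addr_hi (4b) val=4 bits=0x4 at bit 12: 0x4000
slot (3b) val=1 bits=0x1 at bit 9: 0x4200
chan (2b) val=1 bits=0x1 at bit 7: 0x4280
mode (2b) val=3 bits=0x3 at bit 5: 0x42e0
state (5b) val=2 bits=0x2 at bit 0: 0x42e2
word = 0x42e2 → big-endian bytes:
  [0]=0x42  [1]=0xe2

42 e2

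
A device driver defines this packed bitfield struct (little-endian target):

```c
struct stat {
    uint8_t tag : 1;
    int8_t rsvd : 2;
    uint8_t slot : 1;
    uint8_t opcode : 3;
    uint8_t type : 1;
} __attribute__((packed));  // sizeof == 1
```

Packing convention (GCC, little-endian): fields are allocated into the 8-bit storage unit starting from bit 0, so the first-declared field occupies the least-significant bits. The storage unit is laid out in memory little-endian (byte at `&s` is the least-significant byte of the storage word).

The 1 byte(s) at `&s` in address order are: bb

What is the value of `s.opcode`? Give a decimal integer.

3

[0]=0xbb (little-endian) → word 0xbb
tag:1 @ bit 0 → (0xbb>>0)&0x1 = 0x1
rsvd:2 @ bit 1 → (0xbb>>1)&0x3 = 0x1
slot:1 @ bit 3 → (0xbb>>3)&0x1 = 0x1
opcode:3 @ bit 4 → (0xbb>>4)&0x7 = 0x3  ←
type:1 @ bit 7 → (0xbb>>7)&0x1 = 0x1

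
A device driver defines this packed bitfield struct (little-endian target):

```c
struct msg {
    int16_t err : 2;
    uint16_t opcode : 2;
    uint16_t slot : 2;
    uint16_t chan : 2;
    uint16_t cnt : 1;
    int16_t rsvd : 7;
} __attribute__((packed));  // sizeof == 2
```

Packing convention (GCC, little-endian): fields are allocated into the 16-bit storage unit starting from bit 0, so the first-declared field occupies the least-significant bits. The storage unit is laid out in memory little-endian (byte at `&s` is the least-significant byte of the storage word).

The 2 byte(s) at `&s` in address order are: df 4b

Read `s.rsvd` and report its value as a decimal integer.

37

[0]=0xdf [1]=0x4b (little-endian) → word 0x4bdf
err:2 @ bit 0 → (0x4bdf>>0)&0x3 = 0x3
opcode:2 @ bit 2 → (0x4bdf>>2)&0x3 = 0x3
slot:2 @ bit 4 → (0x4bdf>>4)&0x3 = 0x1
chan:2 @ bit 6 → (0x4bdf>>6)&0x3 = 0x3
cnt:1 @ bit 8 → (0x4bdf>>8)&0x1 = 0x1
rsvd:7 @ bit 9 → (0x4bdf>>9)&0x7f = 0x25  ←
rsvd signed 7b, MSB=0: value = 37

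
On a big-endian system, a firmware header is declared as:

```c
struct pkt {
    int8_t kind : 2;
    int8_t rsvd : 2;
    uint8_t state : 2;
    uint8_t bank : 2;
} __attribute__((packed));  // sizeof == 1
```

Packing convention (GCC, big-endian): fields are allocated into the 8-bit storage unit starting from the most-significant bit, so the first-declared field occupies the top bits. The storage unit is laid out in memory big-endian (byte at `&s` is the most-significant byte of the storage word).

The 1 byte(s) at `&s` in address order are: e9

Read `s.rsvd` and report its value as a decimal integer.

[0]=0xe9 (big-endian) → word 0xe9
kind [6+:2] = (word>>6) & 0x3 = 3
rsvd [4+:2] = (word>>4) & 0x3 = 2  ←
state [2+:2] = (word>>2) & 0x3 = 2
bank [0+:2] = (word>>0) & 0x3 = 1
rsvd signed 2b, MSB=1: 2 - 4 = -2

-2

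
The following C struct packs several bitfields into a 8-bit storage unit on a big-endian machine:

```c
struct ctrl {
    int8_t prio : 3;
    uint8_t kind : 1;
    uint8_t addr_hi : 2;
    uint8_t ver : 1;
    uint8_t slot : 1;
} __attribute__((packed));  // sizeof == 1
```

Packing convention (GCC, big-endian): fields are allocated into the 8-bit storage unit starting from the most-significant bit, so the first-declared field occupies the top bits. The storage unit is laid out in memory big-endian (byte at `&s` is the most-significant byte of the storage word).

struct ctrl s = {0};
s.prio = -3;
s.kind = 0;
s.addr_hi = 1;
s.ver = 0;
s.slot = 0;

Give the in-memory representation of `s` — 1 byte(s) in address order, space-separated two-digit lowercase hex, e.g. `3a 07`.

a4

prio (3b) val=-3 bits=0x5 at bit 5: 0xa0
kind (1b) val=0 bits=0x0 at bit 4: 0xa0
addr_hi (2b) val=1 bits=0x1 at bit 2: 0xa4
ver (1b) val=0 bits=0x0 at bit 1: 0xa4
slot (1b) val=0 bits=0x0 at bit 0: 0xa4
word = 0xa4 → big-endian bytes:
  [0]=0xa4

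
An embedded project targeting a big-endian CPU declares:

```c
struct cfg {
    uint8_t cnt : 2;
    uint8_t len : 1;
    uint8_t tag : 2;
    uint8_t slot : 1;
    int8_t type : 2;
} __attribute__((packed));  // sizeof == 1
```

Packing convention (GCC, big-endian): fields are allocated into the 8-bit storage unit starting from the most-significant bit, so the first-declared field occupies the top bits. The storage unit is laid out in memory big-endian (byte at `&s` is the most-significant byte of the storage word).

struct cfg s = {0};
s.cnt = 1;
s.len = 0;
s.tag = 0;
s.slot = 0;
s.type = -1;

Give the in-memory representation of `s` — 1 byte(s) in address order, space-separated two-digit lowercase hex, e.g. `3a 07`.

cnt (2b) val=1 bits=0x1 at bit 6: 0x40
len (1b) val=0 bits=0x0 at bit 5: 0x40
tag (2b) val=0 bits=0x0 at bit 3: 0x40
slot (1b) val=0 bits=0x0 at bit 2: 0x40
type (2b) val=-1 bits=0x3 at bit 0: 0x43
word = 0x43 → big-endian bytes:
  [0]=0x43

43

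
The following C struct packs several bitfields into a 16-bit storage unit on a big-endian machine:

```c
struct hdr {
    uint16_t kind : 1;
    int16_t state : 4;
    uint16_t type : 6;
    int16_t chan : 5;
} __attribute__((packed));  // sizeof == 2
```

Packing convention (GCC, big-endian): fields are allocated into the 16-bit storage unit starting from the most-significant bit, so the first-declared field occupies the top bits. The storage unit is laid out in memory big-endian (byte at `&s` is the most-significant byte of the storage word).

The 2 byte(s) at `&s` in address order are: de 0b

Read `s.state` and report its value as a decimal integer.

-5

[0]=0xde [1]=0x0b (big-endian) → word 0xde0b
kind [15+:1] = (word>>15) & 0x1 = 1
state [11+:4] = (word>>11) & 0xf = 11  ←
type [5+:6] = (word>>5) & 0x3f = 48
chan [0+:5] = (word>>0) & 0x1f = 11
state signed 4b, MSB=1: 11 - 16 = -5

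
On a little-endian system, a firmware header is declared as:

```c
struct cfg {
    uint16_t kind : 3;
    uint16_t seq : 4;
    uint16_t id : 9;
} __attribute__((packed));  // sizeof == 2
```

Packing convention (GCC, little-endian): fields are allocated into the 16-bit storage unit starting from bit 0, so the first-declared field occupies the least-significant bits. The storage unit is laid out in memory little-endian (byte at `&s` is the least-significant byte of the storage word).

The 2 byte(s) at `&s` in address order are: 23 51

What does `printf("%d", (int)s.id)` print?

162

[0]=0x23 [1]=0x51 (little-endian) → word 0x5123
kind:3 @ bit 0 → (0x5123>>0)&0x7 = 0x3
seq:4 @ bit 3 → (0x5123>>3)&0xf = 0x4
id:9 @ bit 7 → (0x5123>>7)&0x1ff = 0xa2  ←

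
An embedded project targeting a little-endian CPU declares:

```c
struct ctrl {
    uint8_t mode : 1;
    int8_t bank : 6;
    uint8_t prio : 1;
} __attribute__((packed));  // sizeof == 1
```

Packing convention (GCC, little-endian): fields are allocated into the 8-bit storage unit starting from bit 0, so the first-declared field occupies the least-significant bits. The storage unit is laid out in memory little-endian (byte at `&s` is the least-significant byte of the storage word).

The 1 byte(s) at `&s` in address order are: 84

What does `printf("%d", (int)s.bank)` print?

[0]=0x84 (little-endian) → word 0x84
mode:1 @ bit 0 → (0x84>>0)&0x1 = 0x0
bank:6 @ bit 1 → (0x84>>1)&0x3f = 0x2  ←
prio:1 @ bit 7 → (0x84>>7)&0x1 = 0x1
bank signed 6b, MSB=0: value = 2

2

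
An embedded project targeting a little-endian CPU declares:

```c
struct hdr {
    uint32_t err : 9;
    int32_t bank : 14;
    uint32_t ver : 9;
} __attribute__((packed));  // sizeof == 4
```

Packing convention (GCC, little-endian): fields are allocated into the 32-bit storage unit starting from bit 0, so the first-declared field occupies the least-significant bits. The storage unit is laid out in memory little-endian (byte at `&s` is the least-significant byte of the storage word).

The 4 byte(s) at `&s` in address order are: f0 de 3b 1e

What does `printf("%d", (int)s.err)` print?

240

[0]=0xf0 [1]=0xde [2]=0x3b [3]=0x1e (little-endian) → word 0x1e3bdef0
err:9 @ bit 0 → (0x1e3bdef0>>0)&0x1ff = 0xf0  ←
bank:14 @ bit 9 → (0x1e3bdef0>>9)&0x3fff = 0x1def
ver:9 @ bit 23 → (0x1e3bdef0>>23)&0x1ff = 0x3c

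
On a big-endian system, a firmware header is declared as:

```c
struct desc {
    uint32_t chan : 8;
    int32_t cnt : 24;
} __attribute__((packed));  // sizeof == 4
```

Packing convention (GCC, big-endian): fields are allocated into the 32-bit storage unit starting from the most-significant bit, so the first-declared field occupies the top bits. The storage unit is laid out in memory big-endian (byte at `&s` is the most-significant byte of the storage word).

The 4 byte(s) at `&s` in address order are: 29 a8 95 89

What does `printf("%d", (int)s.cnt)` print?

[0]=0x29 [1]=0xa8 [2]=0x95 [3]=0x89 (big-endian) → word 0x29a89589
chan:8 @ bit 24 → (0x29a89589>>24)&0xff = 0x29
cnt:24 @ bit 0 → (0x29a89589>>0)&0xffffff = 0xa89589  ←
cnt signed 24b, MSB=1: 11048329 - 16777216 = -5728887

-5728887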